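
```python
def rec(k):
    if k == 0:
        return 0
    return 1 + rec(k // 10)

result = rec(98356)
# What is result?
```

Count of digits of 98356: 5

Answer: 5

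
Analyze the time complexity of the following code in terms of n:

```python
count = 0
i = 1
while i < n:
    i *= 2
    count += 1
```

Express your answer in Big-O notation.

Each loop level contributes: log n. Multiplying the contributions gives O(log n).

Answer: O(log n)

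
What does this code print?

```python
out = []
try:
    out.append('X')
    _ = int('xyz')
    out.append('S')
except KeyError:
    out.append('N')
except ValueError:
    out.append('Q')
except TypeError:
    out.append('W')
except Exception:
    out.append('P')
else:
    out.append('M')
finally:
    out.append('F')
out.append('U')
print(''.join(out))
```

Execution trace: 'X' (try body) → 'Q' (except ValueError) → 'F' (finally) → 'U' (after the try/except). Output: XQFU

Answer: XQFU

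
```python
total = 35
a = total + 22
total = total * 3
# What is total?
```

Trace:
`total = 35` → total = 35
`a = total + 22` → a = 57
`total = total * 3` → total = 105
So total = 105

Answer: 105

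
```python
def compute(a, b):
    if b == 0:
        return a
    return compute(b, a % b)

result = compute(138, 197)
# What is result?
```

compute(138, 197) -> compute(197, 138) -> compute(138, 59) -> compute(59, 20) -> compute(20, 19) -> compute(19, 1) -> compute(1, 0) -> 1

Answer: 1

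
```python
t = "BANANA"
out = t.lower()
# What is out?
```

Trace:
`t = "BANANA"` → t = 'BANANA'
`out = t.lower()` → out = 'banana'
So out = 'banana'

Answer: 'banana'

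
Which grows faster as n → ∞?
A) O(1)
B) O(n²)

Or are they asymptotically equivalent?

O(1) vs O(n²): Higher order terms dominate.

Answer: B) O(n²) grows faster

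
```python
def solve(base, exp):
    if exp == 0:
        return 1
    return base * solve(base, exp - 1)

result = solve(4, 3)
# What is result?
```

solve(4, 3) = 4 * 4 * 4 = 64

Answer: 64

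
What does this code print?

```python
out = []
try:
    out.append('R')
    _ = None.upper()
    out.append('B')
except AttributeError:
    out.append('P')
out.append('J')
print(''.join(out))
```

Execution trace: 'R' (try body) → 'P' (except AttributeError) → 'J' (after the try/except). Output: RPJ

Answer: RPJ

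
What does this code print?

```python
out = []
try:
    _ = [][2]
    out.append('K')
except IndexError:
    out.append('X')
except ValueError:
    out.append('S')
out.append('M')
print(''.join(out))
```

Execution trace: 'X' (except IndexError) → 'M' (after the try/except). Output: XM

Answer: XM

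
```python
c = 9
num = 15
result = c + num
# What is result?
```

Trace:
`c = 9` → c = 9
`num = 15` → num = 15
`result = c + num` → result = 24
So result = 24

Answer: 24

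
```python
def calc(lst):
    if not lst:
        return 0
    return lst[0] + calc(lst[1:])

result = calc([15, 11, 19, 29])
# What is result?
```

15 + 11 + 19 + 29 + 0 = 74

Answer: 74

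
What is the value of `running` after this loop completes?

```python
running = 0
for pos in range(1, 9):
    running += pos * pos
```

Sum of squares 1² to 8² = 204
`running` takes the values: 0 → 1 → 5 → 14 → 30 → 55 → 91 → 140 → 204

Answer: 204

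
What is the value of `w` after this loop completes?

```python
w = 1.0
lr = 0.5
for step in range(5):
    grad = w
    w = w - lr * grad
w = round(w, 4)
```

Gradient descent: w = 1.0 * (1 - 0.5)^5
`w` takes the values: 1.0 → 0.5 → 0.25 → 0.125 → 0.0625 → 0.03125 → 0.0312

Answer: 0.0312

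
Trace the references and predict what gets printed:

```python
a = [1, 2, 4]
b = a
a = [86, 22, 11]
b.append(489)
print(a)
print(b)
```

Key concept: rebinding vs mutation: a is rebound to a new list, b still points at the original.
Step by step:
`a = [1, 2, 4]` → a = [1, 2, 4]
`b = a` → b = [1, 2, 4] (same object as a)
`a = [86, 22, 11]` → a = [86, 22, 11]
`b.append(489)` → b = [1, 2, 4, 489]
`print(a)` → prints [86, 22, 11]
`print(b)` → prints [1, 2, 4, 489]

Answer:
[86, 22, 11]
[1, 2, 4, 489]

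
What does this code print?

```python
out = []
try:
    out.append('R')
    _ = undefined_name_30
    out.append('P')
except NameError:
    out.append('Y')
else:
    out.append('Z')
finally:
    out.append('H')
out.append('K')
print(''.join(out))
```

Execution trace: 'R' (try body) → 'Y' (except NameError) → 'H' (finally) → 'K' (after the try/except). Output: RYHK

Answer: RYHK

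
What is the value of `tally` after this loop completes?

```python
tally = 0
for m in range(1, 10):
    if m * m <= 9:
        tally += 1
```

Count numbers where m² ≤ 9
`tally` takes the values: 0 → 1 → 2 → 3

Answer: 3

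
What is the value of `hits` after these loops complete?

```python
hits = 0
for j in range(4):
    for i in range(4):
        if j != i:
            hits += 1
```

4² - 4 (exclude diagonal)
`hits` takes the values: 0 → 1 → 2 → 3 → 4 → 5 → 6 → 7 → 8 → 9 → 10 → 11 → 12

Answer: 12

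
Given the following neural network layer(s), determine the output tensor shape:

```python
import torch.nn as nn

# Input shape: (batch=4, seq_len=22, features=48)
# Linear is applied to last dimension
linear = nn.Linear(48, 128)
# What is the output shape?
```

Input: (4, 22, 48) -> Output: (4, 22, 128)

Answer: (4, 22, 128)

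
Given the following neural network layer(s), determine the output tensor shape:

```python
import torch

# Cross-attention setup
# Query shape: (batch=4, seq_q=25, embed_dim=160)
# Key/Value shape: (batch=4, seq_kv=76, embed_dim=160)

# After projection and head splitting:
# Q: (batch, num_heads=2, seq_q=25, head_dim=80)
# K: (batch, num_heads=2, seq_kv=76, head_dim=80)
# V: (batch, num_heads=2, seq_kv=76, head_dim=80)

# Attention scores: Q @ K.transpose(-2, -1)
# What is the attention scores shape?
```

Input: (4, 25, 160) -> Output: (4, 2, 25, 76)

Answer: (4, 2, 25, 76)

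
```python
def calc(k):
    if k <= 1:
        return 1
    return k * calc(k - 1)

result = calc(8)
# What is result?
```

calc(8) = 8 * 7 * 6 * 5 * 4 * 3 * 2 * 1 = 40320

Answer: 40320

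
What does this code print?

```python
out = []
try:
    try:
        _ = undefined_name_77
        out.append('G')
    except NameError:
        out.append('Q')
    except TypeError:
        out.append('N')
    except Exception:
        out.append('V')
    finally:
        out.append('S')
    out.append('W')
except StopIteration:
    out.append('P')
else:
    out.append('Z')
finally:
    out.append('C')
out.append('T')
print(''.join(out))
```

Execution trace: 'Q' (inner except NameError) → 'S' (inner finally) → 'W' (try body, no exception) → 'Z' (else) → 'C' (finally) → 'T' (after the try/except). Output: QSWZCT

Answer: QSWZCT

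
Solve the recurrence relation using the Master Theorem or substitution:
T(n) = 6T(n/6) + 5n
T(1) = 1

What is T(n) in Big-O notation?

By Master Theorem: a=6, b=6, f(n)=5n. Since log_6(6) = 1 and f(n) = Θ(n^1), Case 2 applies. T(n) = O(n log n).

Answer: O(n log n)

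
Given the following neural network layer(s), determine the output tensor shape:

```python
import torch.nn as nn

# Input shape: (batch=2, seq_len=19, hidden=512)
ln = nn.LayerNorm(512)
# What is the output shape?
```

Input: (2, 19, 512) -> Output: (2, 19, 512)

Answer: (2, 19, 512)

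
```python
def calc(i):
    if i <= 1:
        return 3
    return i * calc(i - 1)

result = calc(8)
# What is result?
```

calc(8) = 8 * 7 * 6 * 5 * 4 * 3 * 2 * 3 = 120960

Answer: 120960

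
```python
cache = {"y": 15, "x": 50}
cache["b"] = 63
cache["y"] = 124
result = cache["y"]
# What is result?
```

Trace:
`cache = {"y": 15, "x": 50}` → cache = {'y': 15, 'x': 50}
`cache["b"] = 63` → cache = {'y': 15, 'x': 50, 'b': 63}
`cache["y"] = 124` → cache = {'y': 124, 'x': 50, 'b': 63}
`result = cache["y"]` → result = 124
So result = 124

Answer: 124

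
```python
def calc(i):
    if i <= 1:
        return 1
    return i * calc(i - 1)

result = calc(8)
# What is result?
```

calc(8) = 8 * 7 * 6 * 5 * 4 * 3 * 2 * 1 = 40320

Answer: 40320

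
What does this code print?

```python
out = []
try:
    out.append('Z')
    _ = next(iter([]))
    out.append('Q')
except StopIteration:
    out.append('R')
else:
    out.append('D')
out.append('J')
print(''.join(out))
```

Execution trace: 'Z' (try body) → 'R' (except StopIteration) → 'J' (after the try/except). Output: ZRJ

Answer: ZRJ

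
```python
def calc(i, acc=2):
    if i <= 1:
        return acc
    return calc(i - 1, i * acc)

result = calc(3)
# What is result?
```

Accumulator trace (n, acc): (3, 2) -> (2, 6) -> (1, 12) -> return 12

Answer: 12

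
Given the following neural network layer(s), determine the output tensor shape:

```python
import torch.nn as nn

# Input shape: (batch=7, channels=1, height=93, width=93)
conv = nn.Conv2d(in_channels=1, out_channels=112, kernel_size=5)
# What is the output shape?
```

Input: (7, 1, 93, 93) -> Output: (7, 112, 89, 89)

Answer: (7, 112, 89, 89)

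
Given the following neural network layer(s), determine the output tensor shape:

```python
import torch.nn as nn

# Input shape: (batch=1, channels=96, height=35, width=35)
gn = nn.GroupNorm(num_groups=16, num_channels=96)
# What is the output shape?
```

Input: (1, 96, 35, 35) -> Output: (1, 96, 35, 35)

Answer: (1, 96, 35, 35)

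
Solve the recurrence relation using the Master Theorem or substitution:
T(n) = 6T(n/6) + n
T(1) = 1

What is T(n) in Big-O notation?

By Master Theorem: a=6, b=6, f(n)=n. Since log_6(6) = 1 and f(n) = Θ(n^1), Case 2 applies. T(n) = O(n log n).

Answer: O(n log n)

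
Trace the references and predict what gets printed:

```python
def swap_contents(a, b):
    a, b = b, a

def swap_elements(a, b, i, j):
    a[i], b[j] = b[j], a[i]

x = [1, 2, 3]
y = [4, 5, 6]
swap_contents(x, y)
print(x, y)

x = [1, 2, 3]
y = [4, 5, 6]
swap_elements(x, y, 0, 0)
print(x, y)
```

Key concept: parameter rebinding vs mutation.
Step by step:
`x = [1, 2, 3]` → x = [1, 2, 3]
`y = [4, 5, 6]` → y = [4, 5, 6]
`swap_contents(x, y)` → no visible change to tracked variables
`print(x, y)` → prints [1, 2, 3] [4, 5, 6]
`x = [1, 2, 3]` → x = [1, 2, 3]
`y = [4, 5, 6]` → y = [4, 5, 6]
`swap_elements(x, y, 0, 0)` → x = [4, 2, 3]; y = [1, 5, 6]
`print(x, y)` → prints [4, 2, 3] [1, 5, 6]

Answer:
[1, 2, 3] [4, 5, 6]
[4, 2, 3] [1, 5, 6]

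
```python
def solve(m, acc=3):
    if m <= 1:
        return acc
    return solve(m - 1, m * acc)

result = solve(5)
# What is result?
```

Accumulator trace (n, acc): (5, 3) -> (4, 15) -> (3, 60) -> (2, 180) -> (1, 360) -> return 360

Answer: 360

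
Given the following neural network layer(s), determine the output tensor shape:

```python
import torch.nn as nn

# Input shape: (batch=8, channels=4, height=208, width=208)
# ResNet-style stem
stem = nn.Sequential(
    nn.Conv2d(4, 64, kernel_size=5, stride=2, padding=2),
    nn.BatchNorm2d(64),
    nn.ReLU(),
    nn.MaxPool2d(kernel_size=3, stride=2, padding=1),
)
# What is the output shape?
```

Input: (8, 4, 208, 208) -> after Conv2d 5x5 stride=2: (8, 64, 104, 104) -> Output: (8, 64, 52, 52)

Answer: (8, 64, 52, 52)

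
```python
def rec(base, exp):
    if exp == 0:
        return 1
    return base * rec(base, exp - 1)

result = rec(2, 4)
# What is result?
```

rec(2, 4) = 2 * 2 * 2 * 2 = 16

Answer: 16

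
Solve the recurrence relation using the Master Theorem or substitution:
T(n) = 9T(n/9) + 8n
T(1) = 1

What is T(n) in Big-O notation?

By Master Theorem: a=9, b=9, f(n)=8n. Since log_9(9) = 1 and f(n) = Θ(n^1), Case 2 applies. T(n) = O(n log n).

Answer: O(n log n)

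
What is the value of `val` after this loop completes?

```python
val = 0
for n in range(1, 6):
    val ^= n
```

XOR of 1 to 5
`val` takes the values: 0 → 1 → 3 → 0 → 4 → 1

Answer: 1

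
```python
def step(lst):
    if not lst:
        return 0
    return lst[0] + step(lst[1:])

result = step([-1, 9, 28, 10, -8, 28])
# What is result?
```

(-1) + 9 + 28 + 10 + (-8) + 28 + 0 = 66

Answer: 66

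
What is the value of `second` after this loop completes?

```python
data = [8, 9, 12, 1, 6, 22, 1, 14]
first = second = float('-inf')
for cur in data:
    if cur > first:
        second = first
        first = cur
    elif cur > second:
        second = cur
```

Second largest (with repeats) in [8, 9, 12, 1, 6, 22, 1, 14]
`second` takes the values: -inf → 8 → 9 → 12 → 14

Answer: 14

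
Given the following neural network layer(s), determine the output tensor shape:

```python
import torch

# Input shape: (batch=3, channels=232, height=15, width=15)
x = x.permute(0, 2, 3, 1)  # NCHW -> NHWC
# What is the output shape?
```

Input: (3, 232, 15, 15) -> Output: (3, 15, 15, 232)

Answer: (3, 15, 15, 232)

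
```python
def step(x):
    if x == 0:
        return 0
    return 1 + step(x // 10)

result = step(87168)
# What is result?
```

Count of digits of 87168: 5

Answer: 5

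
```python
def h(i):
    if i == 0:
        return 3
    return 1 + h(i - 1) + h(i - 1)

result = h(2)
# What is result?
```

h(i) = 1 + 2·h(i-1), h(0)=3. Closed form: (3+1)·2^2 - 1 = 15.

Answer: 15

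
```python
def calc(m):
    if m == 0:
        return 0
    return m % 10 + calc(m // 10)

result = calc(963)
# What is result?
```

Sum of digits of 963: 3 + 6 + 9 = 18

Answer: 18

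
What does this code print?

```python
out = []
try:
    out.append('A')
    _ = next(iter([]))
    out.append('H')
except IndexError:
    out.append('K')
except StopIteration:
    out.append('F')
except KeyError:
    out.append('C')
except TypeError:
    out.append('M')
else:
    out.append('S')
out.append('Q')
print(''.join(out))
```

Execution trace: 'A' (try body) → 'F' (except StopIteration) → 'Q' (after the try/except). Output: AFQ

Answer: AFQ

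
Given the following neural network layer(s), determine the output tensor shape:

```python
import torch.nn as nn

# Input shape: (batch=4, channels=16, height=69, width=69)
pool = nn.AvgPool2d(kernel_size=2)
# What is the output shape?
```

Input: (4, 16, 69, 69) -> Output: (4, 16, 34, 34)

Answer: (4, 16, 34, 34)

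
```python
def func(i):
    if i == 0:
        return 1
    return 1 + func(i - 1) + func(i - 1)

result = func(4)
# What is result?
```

func(i) = 1 + 2·func(i-1), func(0)=1. Closed form: (1+1)·2^4 - 1 = 31.

Answer: 31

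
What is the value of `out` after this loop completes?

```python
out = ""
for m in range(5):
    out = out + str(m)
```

Concatenate digits 0 to 4
`out` takes the values: "" → "0" → "01" → "012" → "0123" → "01234"

Answer: "01234"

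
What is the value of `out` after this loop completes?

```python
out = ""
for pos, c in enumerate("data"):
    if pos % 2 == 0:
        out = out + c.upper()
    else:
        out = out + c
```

Uppercase even positions in 'data'
`out` takes the values: "" → "D" → "Da" → "DaT" → "DaTa"

Answer: "DaTa"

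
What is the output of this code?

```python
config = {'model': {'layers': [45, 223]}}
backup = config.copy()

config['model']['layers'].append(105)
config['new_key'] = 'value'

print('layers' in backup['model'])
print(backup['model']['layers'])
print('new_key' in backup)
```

Key concept: shallow copy gotcha with nested dict.
Step by step:
`config = {'model': {'layers': [45, 223]}}` → config = {'model': {'layers': [45, 223]}}
`backup = config.copy()` → backup = {'model': {'layers': [45, 223]}}
`config['model']['layers'].append(105)` → config = {'model': {'layers': [45, 223, 105]}}; backup = {'model': {'layers': [45, 223, 105]}}
`config['new_key'] = 'value'` → config = {'model': {'layers': [45, 223, 105]}, 'new_key': 'value'}
`print('layers' in backup['model'])` → prints True
`print(backup['model']['layers'])` → prints [45, 223, 105]
`print('new_key' in backup)` → prints False

Answer:
True
[45, 223, 105]
False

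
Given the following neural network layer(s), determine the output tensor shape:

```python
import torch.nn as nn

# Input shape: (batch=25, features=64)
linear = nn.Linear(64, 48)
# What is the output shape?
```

Input: (25, 64) -> Output: (25, 48)

Answer: (25, 48)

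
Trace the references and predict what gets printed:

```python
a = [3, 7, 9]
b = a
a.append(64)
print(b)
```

Key concept: basic list aliasing.
Step by step:
`a = [3, 7, 9]` → a = [3, 7, 9]
`b = a` → b = [3, 7, 9] (same object as a)
`a.append(64)` → a = [3, 7, 9, 64] (same object as b); b = [3, 7, 9, 64] (same object as a)
`print(b)` → prints [3, 7, 9, 64]

Answer: [3, 7, 9, 64]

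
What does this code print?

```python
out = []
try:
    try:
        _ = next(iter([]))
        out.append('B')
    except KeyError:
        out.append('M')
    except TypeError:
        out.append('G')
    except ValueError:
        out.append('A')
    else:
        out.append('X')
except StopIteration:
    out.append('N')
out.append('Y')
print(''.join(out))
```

Execution trace: 'N' (outer except StopIteration) → 'Y' (after the try/except). Output: NY

Answer: NY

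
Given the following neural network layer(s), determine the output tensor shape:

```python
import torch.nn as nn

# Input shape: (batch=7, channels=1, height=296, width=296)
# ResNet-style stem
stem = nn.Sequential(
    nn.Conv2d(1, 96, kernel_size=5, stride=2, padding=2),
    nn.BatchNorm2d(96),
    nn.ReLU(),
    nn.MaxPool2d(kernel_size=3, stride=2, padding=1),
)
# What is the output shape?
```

Input: (7, 1, 296, 296) -> after Conv2d 5x5 stride=2: (7, 96, 148, 148) -> Output: (7, 96, 74, 74)

Answer: (7, 96, 74, 74)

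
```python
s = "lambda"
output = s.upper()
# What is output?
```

Trace:
`s = "lambda"` → s = 'lambda'
`output = s.upper()` → output = 'LAMBDA'
So output = 'LAMBDA'

Answer: 'LAMBDA'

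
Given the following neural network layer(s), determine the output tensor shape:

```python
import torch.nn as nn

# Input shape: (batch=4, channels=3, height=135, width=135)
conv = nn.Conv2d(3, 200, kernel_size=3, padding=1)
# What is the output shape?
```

Input: (4, 3, 135, 135) -> Output: (4, 200, 135, 135)

Answer: (4, 200, 135, 135)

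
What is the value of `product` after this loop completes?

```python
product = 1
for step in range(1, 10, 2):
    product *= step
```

Product of 1, 3, 5, ... up to 9
`product` takes the values: 1 → 3 → 15 → 105 → 945

Answer: 945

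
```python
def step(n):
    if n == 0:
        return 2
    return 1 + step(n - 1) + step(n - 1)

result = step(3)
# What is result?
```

step(n) = 1 + 2·step(n-1), step(0)=2. Closed form: (2+1)·2^3 - 1 = 23.

Answer: 23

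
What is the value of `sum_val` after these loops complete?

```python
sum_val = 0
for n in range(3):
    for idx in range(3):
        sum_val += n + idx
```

Sum of all n+idx for n,idx in 3x3
`sum_val` takes the values: 0 → 1 → 3 → 4 → 6 → 9 → 11 → 14 → 18

Answer: 18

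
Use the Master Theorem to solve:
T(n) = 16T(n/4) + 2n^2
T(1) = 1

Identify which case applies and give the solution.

a=16, b=4, f(n)=2n^2. log_4(16) = 2. Since c=2 = 2, Case 2 applies: T(n) = Θ(n^log_b(a) · log n) = O(n^2 log n).

Answer: O(n^2 log n) - Case 2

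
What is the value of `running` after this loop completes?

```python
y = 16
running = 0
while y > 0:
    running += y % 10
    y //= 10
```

Sum digits of 16
`running` takes the values: 0 → 6 → 7

Answer: 7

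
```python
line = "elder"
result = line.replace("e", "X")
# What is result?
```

Trace:
`line = "elder"` → line = 'elder'
`result = line.replace("e", "X")` → result = 'XldXr'
So result = 'XldXr'

Answer: 'XldXr'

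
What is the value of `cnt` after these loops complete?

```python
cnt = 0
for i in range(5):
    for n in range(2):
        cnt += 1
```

5 * 2 = 10
`cnt` takes the values: 0 → 1 → 2 → 3 → 4 → 5 → 6 → 7 → 8 → 9 → 10

Answer: 10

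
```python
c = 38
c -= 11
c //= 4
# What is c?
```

Trace:
`c = 38` → c = 38
`c -= 11` → c = 27
`c //= 4` → c = 6
So c = 6

Answer: 6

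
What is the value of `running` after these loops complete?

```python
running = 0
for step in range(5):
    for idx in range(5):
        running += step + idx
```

Sum of all step+idx for step,idx in 5x5
`running` takes the values: 0 → 1 → 3 → 6 → 10 → 11 → 13 → 16 → 20 → 25 → 27 → 30 → 34 → 39 → 45 → 48 → 52 → 57 → 63 → 70 → 74 → 79 → 85 → 92 → 100

Answer: 100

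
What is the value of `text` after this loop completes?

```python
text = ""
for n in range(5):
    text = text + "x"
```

Repeat 'x' 5 times
`text` takes the values: "" → "x" → "xx" → "xxx" → "xxxx" → "xxxxx"

Answer: "xxxxx"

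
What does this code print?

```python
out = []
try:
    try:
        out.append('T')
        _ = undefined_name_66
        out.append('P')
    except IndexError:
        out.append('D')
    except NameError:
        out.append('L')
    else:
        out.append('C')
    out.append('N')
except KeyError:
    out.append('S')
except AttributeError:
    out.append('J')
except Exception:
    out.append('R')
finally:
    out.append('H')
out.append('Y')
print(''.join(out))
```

Execution trace: 'T' (inner try body) → 'L' (inner except NameError) → 'N' (try body, no exception) → 'H' (finally) → 'Y' (after the try/except). Output: TLNHY

Answer: TLNHY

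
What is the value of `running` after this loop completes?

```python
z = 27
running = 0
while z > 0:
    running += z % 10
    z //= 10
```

Sum digits of 27
`running` takes the values: 0 → 7 → 9

Answer: 9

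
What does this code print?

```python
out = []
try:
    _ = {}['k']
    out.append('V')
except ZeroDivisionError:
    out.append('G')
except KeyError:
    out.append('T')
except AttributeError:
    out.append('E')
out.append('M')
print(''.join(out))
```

Execution trace: 'T' (except KeyError) → 'M' (after the try/except). Output: TM

Answer: TM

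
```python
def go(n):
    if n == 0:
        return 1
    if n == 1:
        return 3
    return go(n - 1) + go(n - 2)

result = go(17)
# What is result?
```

Build up from base cases: go(0)=1, go(1)=3, go(2)=4, go(3)=7, go(4)=11, go(5)=18, go(6)=29, ..., go(17)=5778

Answer: 5778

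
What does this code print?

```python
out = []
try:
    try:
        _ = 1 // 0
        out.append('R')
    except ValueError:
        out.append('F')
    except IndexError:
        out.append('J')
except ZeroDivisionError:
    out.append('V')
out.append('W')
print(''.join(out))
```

Execution trace: 'V' (outer except ZeroDivisionError) → 'W' (after the try/except). Output: VW

Answer: VW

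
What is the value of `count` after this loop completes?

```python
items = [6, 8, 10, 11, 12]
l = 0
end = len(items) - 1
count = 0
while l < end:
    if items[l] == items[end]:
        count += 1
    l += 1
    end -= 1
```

Count matching pairs from ends
`count` takes the values: 0

Answer: 0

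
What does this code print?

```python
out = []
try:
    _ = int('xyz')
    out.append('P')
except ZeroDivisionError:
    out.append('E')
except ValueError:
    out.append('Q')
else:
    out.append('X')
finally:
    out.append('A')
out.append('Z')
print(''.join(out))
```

Execution trace: 'Q' (except ValueError) → 'A' (finally) → 'Z' (after the try/except). Output: QAZ

Answer: QAZ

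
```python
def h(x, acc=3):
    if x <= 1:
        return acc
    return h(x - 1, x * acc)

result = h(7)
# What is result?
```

Accumulator trace (n, acc): (7, 3) -> (6, 21) -> (5, 126) -> (4, 630) -> (3, 2520) -> (2, 7560) -> (1, 15120) -> return 15120

Answer: 15120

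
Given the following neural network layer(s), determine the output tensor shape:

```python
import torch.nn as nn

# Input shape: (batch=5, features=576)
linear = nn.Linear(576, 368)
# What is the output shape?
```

Input: (5, 576) -> Output: (5, 368)

Answer: (5, 368)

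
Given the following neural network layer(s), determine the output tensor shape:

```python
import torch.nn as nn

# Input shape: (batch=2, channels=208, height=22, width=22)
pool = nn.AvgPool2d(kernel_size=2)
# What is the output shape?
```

Input: (2, 208, 22, 22) -> Output: (2, 208, 11, 11)

Answer: (2, 208, 11, 11)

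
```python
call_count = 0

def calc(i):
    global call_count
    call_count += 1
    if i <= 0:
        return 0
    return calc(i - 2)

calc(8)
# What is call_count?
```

Linear recursion stepping by 2: 5 calls from i=8 down to ≤0.

Answer: 5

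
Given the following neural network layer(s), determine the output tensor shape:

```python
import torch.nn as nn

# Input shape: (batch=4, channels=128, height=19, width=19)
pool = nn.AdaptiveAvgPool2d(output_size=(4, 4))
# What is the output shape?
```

Input: (4, 128, 19, 19) -> Output: (4, 128, 4, 4)

Answer: (4, 128, 4, 4)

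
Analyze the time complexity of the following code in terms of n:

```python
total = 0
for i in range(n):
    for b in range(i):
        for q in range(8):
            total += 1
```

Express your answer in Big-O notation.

Each loop level contributes: n × n × 1. Multiplying the contributions gives O(n^2).

Answer: O(n^2)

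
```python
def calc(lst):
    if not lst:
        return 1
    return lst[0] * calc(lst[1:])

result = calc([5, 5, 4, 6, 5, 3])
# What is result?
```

Product over [5, 5, 4, 6, 5, 3] = 5 * 5 * 4 * 6 * 5 * 3 = 9000

Answer: 9000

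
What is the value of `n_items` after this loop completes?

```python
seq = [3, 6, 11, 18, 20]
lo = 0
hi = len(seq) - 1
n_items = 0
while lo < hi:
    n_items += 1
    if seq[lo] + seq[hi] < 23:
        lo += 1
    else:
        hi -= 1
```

Steps to find pair summing to 23
`n_items` takes the values: 0 → 1 → 2 → 3 → 4

Answer: 4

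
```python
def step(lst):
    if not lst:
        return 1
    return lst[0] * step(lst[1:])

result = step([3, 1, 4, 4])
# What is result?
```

Product over [3, 1, 4, 4] = 3 * 1 * 4 * 4 = 48

Answer: 48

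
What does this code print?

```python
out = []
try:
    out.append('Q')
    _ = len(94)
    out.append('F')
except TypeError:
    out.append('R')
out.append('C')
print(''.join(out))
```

Execution trace: 'Q' (try body) → 'R' (except TypeError) → 'C' (after the try/except). Output: QRC

Answer: QRC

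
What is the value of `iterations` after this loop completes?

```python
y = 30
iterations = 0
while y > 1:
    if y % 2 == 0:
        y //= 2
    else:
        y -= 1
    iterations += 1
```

Steps to reduce 30 to 1
`iterations` takes the values: 0 → 1 → 2 → 3 → 4 → 5 → 6 → 7

Answer: 7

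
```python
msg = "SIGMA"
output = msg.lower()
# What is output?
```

Trace:
`msg = "SIGMA"` → msg = 'SIGMA'
`output = msg.lower()` → output = 'sigma'
So output = 'sigma'

Answer: 'sigma'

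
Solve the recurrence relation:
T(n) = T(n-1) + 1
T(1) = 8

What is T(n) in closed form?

Unrolling: T(n) = T(1) + 1·(n-1) = 8 + 1(n-1) = n + 7.

Answer: T(n) = n + 7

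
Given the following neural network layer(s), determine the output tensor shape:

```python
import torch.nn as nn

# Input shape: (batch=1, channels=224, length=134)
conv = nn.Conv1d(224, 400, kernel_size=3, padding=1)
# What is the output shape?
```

Input: (1, 224, 134) -> Output: (1, 400, 134)

Answer: (1, 400, 134)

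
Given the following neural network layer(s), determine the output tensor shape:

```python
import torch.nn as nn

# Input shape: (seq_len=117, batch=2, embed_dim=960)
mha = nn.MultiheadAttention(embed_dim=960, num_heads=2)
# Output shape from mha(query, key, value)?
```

Input: (117, 2, 960) -> Output: (117, 2, 960)

Answer: (117, 2, 960)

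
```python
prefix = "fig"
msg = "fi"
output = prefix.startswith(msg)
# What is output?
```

Trace:
`prefix = "fig"` → prefix = 'fig'
`msg = "fi"` → msg = 'fi'
`output = prefix.startswith(msg)` → output = True
So output = True

Answer: True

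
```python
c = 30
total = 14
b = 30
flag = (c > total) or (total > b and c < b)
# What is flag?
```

Trace:
`c = 30` → c = 30
`total = 14` → total = 14
`b = 30` → b = 30
`flag = (c > total) or (total > b and c < b)` → flag = True
So flag = True

Answer: True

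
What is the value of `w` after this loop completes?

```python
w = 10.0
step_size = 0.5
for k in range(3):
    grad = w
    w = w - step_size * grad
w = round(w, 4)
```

Gradient descent: w = 10.0 * (1 - 0.5)^3
`w` takes the values: 10.0 → 5.0 → 2.5 → 1.25

Answer: 1.25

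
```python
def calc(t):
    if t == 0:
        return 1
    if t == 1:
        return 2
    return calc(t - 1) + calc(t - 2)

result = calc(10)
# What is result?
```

Build up from base cases: calc(0)=1, calc(1)=2, calc(2)=3, calc(3)=5, calc(4)=8, calc(5)=13, calc(6)=21, ..., calc(10)=144

Answer: 144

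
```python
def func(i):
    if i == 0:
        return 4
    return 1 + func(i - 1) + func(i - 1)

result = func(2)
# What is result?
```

func(i) = 1 + 2·func(i-1), func(0)=4. Closed form: (4+1)·2^2 - 1 = 19.

Answer: 19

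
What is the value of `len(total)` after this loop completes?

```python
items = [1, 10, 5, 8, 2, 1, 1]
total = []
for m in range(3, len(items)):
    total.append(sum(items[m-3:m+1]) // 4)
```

Number of 4-element averages
`total` takes the values: [] → [6] → [6, 6] → [6, 6, 4] → [6, 6, 4, 3]
So `len(total)` = 4

Answer: 4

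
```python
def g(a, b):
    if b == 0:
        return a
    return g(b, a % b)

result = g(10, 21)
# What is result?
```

g(10, 21) -> g(21, 10) -> g(10, 1) -> g(1, 0) -> 1

Answer: 1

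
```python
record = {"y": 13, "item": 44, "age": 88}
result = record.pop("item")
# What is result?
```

Trace:
`record = {"y": 13, "item": 44, "age": 88}` → record = {'y': 13, 'item': 44, 'age': 88}
`result = record.pop("item")` → record = {'y': 13, 'age': 88}; result = 44
So result = 44

Answer: 44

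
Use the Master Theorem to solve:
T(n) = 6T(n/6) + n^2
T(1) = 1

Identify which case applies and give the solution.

a=6, b=6, f(n)=n^2. log_6(6) = 1. Since c=2 > 1 and the regularity condition holds (6(n/6)^2 = (6/6^2)n^2 with 6/6^2 < 1), Case 3 applies: T(n) = Θ(f(n)) = O(n^2).

Answer: O(n^2) - Case 3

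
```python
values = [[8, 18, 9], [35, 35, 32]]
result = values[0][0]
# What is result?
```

Trace:
`values = [[8, 18, 9], [35, 35, 32]]` → values = [[8, 18, 9], [35, 35, 32]]
`result = values[0][0]` → result = 8
So result = 8

Answer: 8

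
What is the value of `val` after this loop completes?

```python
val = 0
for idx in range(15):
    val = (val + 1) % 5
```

Increment mod 5, 15 times = 0
`val` takes the values: 0 → 1 → 2 → 3 → 4 → 0 → 1 → 2 → 3 → 4 → 0 → 1 → 2 → 3 → 4 → 0

Answer: 0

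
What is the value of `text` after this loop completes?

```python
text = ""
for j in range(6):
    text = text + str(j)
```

Concatenate digits 0 to 5
`text` takes the values: "" → "0" → "01" → "012" → "0123" → "01234" → "012345"

Answer: "012345"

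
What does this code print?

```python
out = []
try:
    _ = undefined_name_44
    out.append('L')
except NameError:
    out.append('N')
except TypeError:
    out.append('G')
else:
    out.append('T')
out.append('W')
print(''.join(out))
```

Execution trace: 'N' (except NameError) → 'W' (after the try/except). Output: NW

Answer: NW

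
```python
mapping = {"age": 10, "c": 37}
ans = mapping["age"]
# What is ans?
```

Trace:
`mapping = {"age": 10, "c": 37}` → mapping = {'age': 10, 'c': 37}
`ans = mapping["age"]` → ans = 10
So ans = 10

Answer: 10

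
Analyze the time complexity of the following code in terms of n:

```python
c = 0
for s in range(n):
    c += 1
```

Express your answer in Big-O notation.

Each loop level contributes: n. Multiplying the contributions gives O(n).

Answer: O(n)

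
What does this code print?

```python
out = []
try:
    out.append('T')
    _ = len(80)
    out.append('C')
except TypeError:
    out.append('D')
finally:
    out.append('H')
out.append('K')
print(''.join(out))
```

Execution trace: 'T' (try body) → 'D' (except TypeError) → 'H' (finally) → 'K' (after the try/except). Output: TDHK

Answer: TDHK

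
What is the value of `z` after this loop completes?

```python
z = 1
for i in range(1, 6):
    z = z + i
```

Start at 1, add 1 through 5
`z` takes the values: 1 → 2 → 4 → 7 → 11 → 16

Answer: 16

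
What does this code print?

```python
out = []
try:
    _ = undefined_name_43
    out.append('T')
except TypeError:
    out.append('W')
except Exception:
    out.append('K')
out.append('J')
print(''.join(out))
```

Execution trace: 'K' (except Exception) → 'J' (after the try/except). Output: KJ

Answer: KJ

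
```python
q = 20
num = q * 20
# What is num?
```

Trace:
`q = 20` → q = 20
`num = q * 20` → num = 400
So num = 400

Answer: 400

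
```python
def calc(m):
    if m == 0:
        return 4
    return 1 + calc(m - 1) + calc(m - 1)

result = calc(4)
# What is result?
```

calc(m) = 1 + 2·calc(m-1), calc(0)=4. Closed form: (4+1)·2^4 - 1 = 79.

Answer: 79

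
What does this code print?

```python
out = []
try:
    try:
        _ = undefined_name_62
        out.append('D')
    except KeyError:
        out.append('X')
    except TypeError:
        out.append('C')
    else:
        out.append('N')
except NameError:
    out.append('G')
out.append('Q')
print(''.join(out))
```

Execution trace: 'G' (outer except NameError) → 'Q' (after the try/except). Output: GQ

Answer: GQ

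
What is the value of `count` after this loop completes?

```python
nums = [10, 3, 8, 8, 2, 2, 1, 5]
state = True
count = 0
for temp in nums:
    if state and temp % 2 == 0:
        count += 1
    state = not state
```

Count even values at even positions
`count` takes the values: 0 → 1 → 2 → 3

Answer: 3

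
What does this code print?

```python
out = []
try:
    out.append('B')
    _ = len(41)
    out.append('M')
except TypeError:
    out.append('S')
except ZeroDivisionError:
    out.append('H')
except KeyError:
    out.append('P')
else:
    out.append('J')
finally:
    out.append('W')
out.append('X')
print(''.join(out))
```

Execution trace: 'B' (try body) → 'S' (except TypeError) → 'W' (finally) → 'X' (after the try/except). Output: BSWX

Answer: BSWX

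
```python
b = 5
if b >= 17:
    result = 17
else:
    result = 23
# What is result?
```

Trace:
`b = 5` → b = 5
`if b >= 17: ...` → b >= 17 is False, take else branch → result = 23
So result = 23

Answer: 23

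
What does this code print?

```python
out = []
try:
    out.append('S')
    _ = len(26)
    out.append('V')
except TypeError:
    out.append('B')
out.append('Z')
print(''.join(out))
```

Execution trace: 'S' (try body) → 'B' (except TypeError) → 'Z' (after the try/except). Output: SBZ

Answer: SBZ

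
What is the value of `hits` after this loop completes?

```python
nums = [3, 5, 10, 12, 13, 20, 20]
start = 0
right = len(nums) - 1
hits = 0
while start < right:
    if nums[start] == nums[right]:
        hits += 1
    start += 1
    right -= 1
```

Count matching pairs from ends
`hits` takes the values: 0

Answer: 0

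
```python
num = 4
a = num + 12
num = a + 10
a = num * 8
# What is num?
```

Trace:
`num = 4` → num = 4
`a = num + 12` → a = 16
`num = a + 10` → num = 26
`a = num * 8` → a = 208
So num = 26

Answer: 26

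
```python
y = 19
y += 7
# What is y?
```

Trace:
`y = 19` → y = 19
`y += 7` → y = 26
So y = 26

Answer: 26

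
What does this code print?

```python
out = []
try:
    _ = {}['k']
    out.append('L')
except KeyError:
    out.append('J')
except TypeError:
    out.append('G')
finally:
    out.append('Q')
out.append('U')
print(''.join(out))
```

Execution trace: 'J' (except KeyError) → 'Q' (finally) → 'U' (after the try/except). Output: JQU

Answer: JQU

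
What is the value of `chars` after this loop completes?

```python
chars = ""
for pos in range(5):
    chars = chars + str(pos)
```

Concatenate digits 0 to 4
`chars` takes the values: "" → "0" → "01" → "012" → "0123" → "01234"

Answer: "01234"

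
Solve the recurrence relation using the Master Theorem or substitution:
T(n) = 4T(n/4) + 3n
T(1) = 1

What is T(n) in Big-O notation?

By Master Theorem: a=4, b=4, f(n)=3n. Since log_4(4) = 1 and f(n) = Θ(n^1), Case 2 applies. T(n) = O(n log n).

Answer: O(n log n)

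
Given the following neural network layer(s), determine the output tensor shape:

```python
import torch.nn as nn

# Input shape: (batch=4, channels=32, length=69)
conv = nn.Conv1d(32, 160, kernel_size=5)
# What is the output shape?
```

Input: (4, 32, 69) -> Output: (4, 160, 65)

Answer: (4, 160, 65)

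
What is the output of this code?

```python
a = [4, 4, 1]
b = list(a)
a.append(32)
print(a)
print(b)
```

Key concept: list() constructor creates copy.
Step by step:
`a = [4, 4, 1]` → a = [4, 4, 1]
`b = list(a)` → b = [4, 4, 1]
`a.append(32)` → a = [4, 4, 1, 32]
`print(a)` → prints [4, 4, 1, 32]
`print(b)` → prints [4, 4, 1]

Answer:
[4, 4, 1, 32]
[4, 4, 1]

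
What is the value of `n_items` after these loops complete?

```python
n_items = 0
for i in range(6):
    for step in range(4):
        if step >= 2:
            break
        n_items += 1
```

Inner breaks at 2, outer runs 6 times
`n_items` takes the values: 0 → 1 → 2 → 3 → 4 → 5 → 6 → 7 → 8 → 9 → 10 → 11 → 12

Answer: 12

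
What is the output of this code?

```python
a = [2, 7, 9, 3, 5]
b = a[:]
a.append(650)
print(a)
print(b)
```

Key concept: slice [:] creates copy.
Step by step:
`a = [2, 7, 9, 3, 5]` → a = [2, 7, 9, 3, 5]
`b = a[:]` → b = [2, 7, 9, 3, 5]
`a.append(650)` → a = [2, 7, 9, 3, 5, 650]
`print(a)` → prints [2, 7, 9, 3, 5, 650]
`print(b)` → prints [2, 7, 9, 3, 5]

Answer:
[2, 7, 9, 3, 5, 650]
[2, 7, 9, 3, 5]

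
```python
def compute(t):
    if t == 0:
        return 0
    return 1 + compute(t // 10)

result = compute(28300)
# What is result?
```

Count of digits of 28300: 5

Answer: 5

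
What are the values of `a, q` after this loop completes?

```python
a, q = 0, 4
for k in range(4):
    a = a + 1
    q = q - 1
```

a goes 0→4, q goes 4→0
`a, q` takes the values: (0, 4) → (1, 4) → (1, 3) → (2, 3) → (2, 2) → (3, 2) → (3, 1) → (4, 1) → (4, 0)

Answer: 4, 0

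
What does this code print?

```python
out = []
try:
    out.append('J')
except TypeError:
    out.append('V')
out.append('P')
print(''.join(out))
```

Execution trace: 'J' (try body, no exception) → 'P' (after the try/except). Output: JP

Answer: JP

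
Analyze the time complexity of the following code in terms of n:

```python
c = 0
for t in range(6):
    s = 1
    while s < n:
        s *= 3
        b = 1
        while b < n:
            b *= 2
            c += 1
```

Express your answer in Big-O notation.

Each loop level contributes: 1 × log n × log n. Multiplying the contributions gives O(log² n).

Answer: O(log² n)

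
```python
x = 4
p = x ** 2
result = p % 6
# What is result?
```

Trace:
`x = 4` → x = 4
`p = x ** 2` → p = 16
`result = p % 6` → result = 4
So result = 4

Answer: 4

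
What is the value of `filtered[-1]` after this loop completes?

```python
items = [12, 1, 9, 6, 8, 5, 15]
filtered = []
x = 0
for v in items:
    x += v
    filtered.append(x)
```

Cumulative sum ends at 56
`filtered` takes the values: [] → [12] → [12, 13] → [12, 13, 22] → [12, 13, 22, 28] → [12, 13, 22, 28, 36] → [12, 13, 22, 28, 36, 41] → [12, 13, 22, 28, 36, 41, 56]
So `filtered[-1]` = 56

Answer: 56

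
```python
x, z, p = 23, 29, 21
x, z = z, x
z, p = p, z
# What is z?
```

Trace:
`x, z, p = 23, 29, 21` → x = 23; z = 29; p = 21
`x, z = z, x` → x = 29; z = 23
`z, p = p, z` → z = 21; p = 23
So z = 21

Answer: 21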